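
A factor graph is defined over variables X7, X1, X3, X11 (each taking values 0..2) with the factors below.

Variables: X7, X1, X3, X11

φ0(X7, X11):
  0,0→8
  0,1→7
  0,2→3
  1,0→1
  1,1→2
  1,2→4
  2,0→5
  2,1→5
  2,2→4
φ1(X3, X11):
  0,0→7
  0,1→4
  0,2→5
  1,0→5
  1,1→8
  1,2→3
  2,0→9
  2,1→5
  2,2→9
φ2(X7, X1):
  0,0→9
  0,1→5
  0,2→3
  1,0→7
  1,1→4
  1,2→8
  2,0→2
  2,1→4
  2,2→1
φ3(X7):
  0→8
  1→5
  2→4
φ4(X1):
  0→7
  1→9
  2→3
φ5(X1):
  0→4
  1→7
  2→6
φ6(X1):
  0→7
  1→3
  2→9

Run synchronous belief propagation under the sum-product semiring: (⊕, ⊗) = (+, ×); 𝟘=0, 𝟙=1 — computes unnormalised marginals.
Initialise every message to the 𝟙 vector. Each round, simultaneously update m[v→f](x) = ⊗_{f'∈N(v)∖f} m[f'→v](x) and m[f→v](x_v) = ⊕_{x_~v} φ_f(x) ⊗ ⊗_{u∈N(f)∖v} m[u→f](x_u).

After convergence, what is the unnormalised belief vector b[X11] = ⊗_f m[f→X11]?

b[X11] = [5203800, 4069120, 2824040]

init: all messages = 𝟙 over 3 values
r1 m[φ0→X7] = [18, 7, 14]
r1 m[φ0→X11] = [14, 14, 11]
r1 m[φ1→X3] = [16, 16, 23]
r1 m[φ1→X11] = [21, 17, 17]
r1 m[φ2→X7] = [17, 19, 7]
r1 m[φ2→X1] = [18, 13, 12]
r1 m[φ3→X7] = [8, 5, 4]
r1 m[φ4→X1] = [7, 9, 3]
r1 m[φ5→X1] = [4, 7, 6]
r1 m[φ6→X1] = [7, 3, 9]
r1 m[X7→φ0] = [1, 1, 1]
r1 m[X7→φ2] = [1, 1, 1]
r1 m[X7→φ3] = [1, 1, 1]
r1 m[X1→φ2] = [1, 1, 1]
r1 m[X1→φ4] = [1, 1, 1]
r1 m[X1→φ5] = [1, 1, 1]
r1 m[X1→φ6] = [1, 1, 1]
r1 m[X3→φ1] = [1, 1, 1]
r1 m[X11→φ0] = [1, 1, 1]
r1 m[X11→φ1] = [1, 1, 1]
r2 m[φ0→X7] = [18, 7, 14]
r2 m[φ0→X11] = [14, 14, 11]
r2 m[φ1→X3] = [16, 16, 23]
r2 m[φ1→X11] = [21, 17, 17]
r2 m[φ2→X7] = [17, 19, 7]
r2 m[φ2→X1] = [18, 13, 12]
r2 m[φ3→X7] = [8, 5, 4]
r2 m[φ4→X1] = [7, 9, 3]
r2 m[φ5→X1] = [4, 7, 6]
r2 m[φ6→X1] = [7, 3, 9]
r2 m[X7→φ0] = [136, 95, 28]
r2 m[X7→φ2] = [144, 35, 56]
r2 m[X7→φ3] = [306, 133, 98]
r2 m[X1→φ2] = [196, 189, 162]
r2 m[X1→φ4] = [504, 273, 648]
r2 m[X1→φ5] = [882, 351, 324]
r2 m[X1→φ6] = [504, 819, 216]
r2 m[X3→φ1] = [1, 1, 1]
r2 m[X11→φ0] = [21, 17, 17]
r2 m[X11→φ1] = [14, 14, 11]
r3 m[φ0→X7] = [338, 123, 258]
r3 m[φ0→X11] = [1323, 1282, 900]
r3 m[φ1→X3] = [209, 215, 295]
r3 m[φ1→X11] = [21, 17, 17]
r3 m[φ2→X7] = [3195, 3424, 1310]
r3 m[φ2→X1] = [1653, 1084, 768]
r3 m[φ3→X7] = [8, 5, 4]
r3 m[φ4→X1] = [7, 9, 3]
r3 m[φ5→X1] = [4, 7, 6]
r3 m[φ6→X1] = [7, 3, 9]
r3 m[X7→φ0] = [136, 95, 28]
r3 m[X7→φ2] = [144, 35, 56]
r3 m[X7→φ3] = [306, 133, 98]
r3 m[X1→φ2] = [196, 189, 162]
r3 m[X1→φ4] = [504, 273, 648]
r3 m[X1→φ5] = [882, 351, 324]
r3 m[X1→φ6] = [504, 819, 216]
r3 m[X3→φ1] = [1, 1, 1]
r3 m[X11→φ0] = [21, 17, 17]
r3 m[X11→φ1] = [14, 14, 11]
r4 m[φ0→X7] = [338, 123, 258]
r4 m[φ0→X11] = [1323, 1282, 900]
r4 m[φ1→X3] = [209, 215, 295]
r4 m[φ1→X11] = [21, 17, 17]
r4 m[φ2→X7] = [3195, 3424, 1310]
r4 m[φ2→X1] = [1653, 1084, 768]
r4 m[φ3→X7] = [8, 5, 4]
r4 m[φ4→X1] = [7, 9, 3]
r4 m[φ5→X1] = [4, 7, 6]
r4 m[φ6→X1] = [7, 3, 9]
r4 m[X7→φ0] = [25560, 17120, 5240]
r4 m[X7→φ2] = [2704, 615, 1032]
r4 m[X7→φ3] = [1079910, 421152, 337980]
r4 m[X1→φ2] = [196, 189, 162]
r4 m[X1→φ4] = [46284, 22764, 41472]
r4 m[X1→φ5] = [80997, 29268, 20736]
r4 m[X1→φ6] = [46284, 68292, 13824]
r4 m[X3→φ1] = [1, 1, 1]
r4 m[X11→φ0] = [21, 17, 17]
r4 m[X11→φ1] = [1323, 1282, 900]
r5 m[φ0→X7] = [338, 123, 258]
r5 m[φ0→X11] = [247800, 239360, 166120]
r5 m[φ1→X3] = [18889, 19571, 26417]
r5 m[φ1→X11] = [21, 17, 17]
r5 m[φ2→X7] = [3195, 3424, 1310]
r5 m[φ2→X1] = [30705, 20108, 14064]
r5 m[φ3→X7] = [8, 5, 4]
r5 m[φ4→X1] = [7, 9, 3]
r5 m[φ5→X1] = [4, 7, 6]
r5 m[φ6→X1] = [7, 3, 9]
r5 m[X7→φ0] = [25560, 17120, 5240]
r5 m[X7→φ2] = [2704, 615, 1032]
r5 m[X7→φ3] = [1079910, 421152, 337980]
r5 m[X1→φ2] = [196, 189, 162]
r5 m[X1→φ4] = [46284, 22764, 41472]
r5 m[X1→φ5] = [80997, 29268, 20736]
r5 m[X1→φ6] = [46284, 68292, 13824]
r5 m[X3→φ1] = [1, 1, 1]
r5 m[X11→φ0] = [21, 17, 17]
r5 m[X11→φ1] = [1323, 1282, 900]
r6 m[φ0→X7] = [338, 123, 258]
r6 m[φ0→X11] = [247800, 239360, 166120]
r6 m[φ1→X3] = [18889, 19571, 26417]
r6 m[φ1→X11] = [21, 17, 17]
r6 m[φ2→X7] = [3195, 3424, 1310]
r6 m[φ2→X1] = [30705, 20108, 14064]
r6 m[φ3→X7] = [8, 5, 4]
r6 m[φ4→X1] = [7, 9, 3]
r6 m[φ5→X1] = [4, 7, 6]
r6 m[φ6→X1] = [7, 3, 9]
r6 m[X7→φ0] = [25560, 17120, 5240]
r6 m[X7→φ2] = [2704, 615, 1032]
r6 m[X7→φ3] = [1079910, 421152, 337980]
r6 m[X1→φ2] = [196, 189, 162]
r6 m[X1→φ4] = [859740, 422268, 759456]
r6 m[X1→φ5] = [1504545, 542916, 379728]
r6 m[X1→φ6] = [859740, 1266804, 253152]
r6 m[X3→φ1] = [1, 1, 1]
r6 m[X11→φ0] = [21, 17, 17]
r6 m[X11→φ1] = [247800, 239360, 166120]
r7 m[φ0→X7] = [338, 123, 258]
r7 m[φ0→X11] = [247800, 239360, 166120]
r7 m[φ1→X3] = [3522640, 3652240, 4922080]
r7 m[φ1→X11] = [21, 17, 17]
r7 m[φ2→X7] = [3195, 3424, 1310]
r7 m[φ2→X1] = [30705, 20108, 14064]
r7 m[φ3→X7] = [8, 5, 4]
r7 m[φ4→X1] = [7, 9, 3]
r7 m[φ5→X1] = [4, 7, 6]
r7 m[φ6→X1] = [7, 3, 9]
r7 m[X7→φ0] = [25560, 17120, 5240]
r7 m[X7→φ2] = [2704, 615, 1032]
r7 m[X7→φ3] = [1079910, 421152, 337980]
r7 m[X1→φ2] = [196, 189, 162]
r7 m[X1→φ4] = [859740, 422268, 759456]
r7 m[X1→φ5] = [1504545, 542916, 379728]
r7 m[X1→φ6] = [859740, 1266804, 253152]
r7 m[X3→φ1] = [1, 1, 1]
r7 m[X11→φ0] = [21, 17, 17]
r7 m[X11→φ1] = [247800, 239360, 166120]
r8 m[φ0→X7] = [338, 123, 258]
r8 m[φ0→X11] = [247800, 239360, 166120]
r8 m[φ1→X3] = [3522640, 3652240, 4922080]
r8 m[φ1→X11] = [21, 17, 17]
r8 m[φ2→X7] = [3195, 3424, 1310]
r8 m[φ2→X1] = [30705, 20108, 14064]
r8 m[φ3→X7] = [8, 5, 4]
r8 m[φ4→X1] = [7, 9, 3]
r8 m[φ5→X1] = [4, 7, 6]
r8 m[φ6→X1] = [7, 3, 9]
r8 m[X7→φ0] = [25560, 17120, 5240]
r8 m[X7→φ2] = [2704, 615, 1032]
r8 m[X7→φ3] = [1079910, 421152, 337980]
r8 m[X1→φ2] = [196, 189, 162]
r8 m[X1→φ4] = [859740, 422268, 759456]
r8 m[X1→φ5] = [1504545, 542916, 379728]
r8 m[X1→φ6] = [859740, 1266804, 253152]
r8 m[X3→φ1] = [1, 1, 1]
r8 m[X11→φ0] = [21, 17, 17]
r8 m[X11→φ1] = [247800, 239360, 166120]
fixed point reached at round 8
b[X11] = ⊗ incoming = [5203800, 4069120, 2824040]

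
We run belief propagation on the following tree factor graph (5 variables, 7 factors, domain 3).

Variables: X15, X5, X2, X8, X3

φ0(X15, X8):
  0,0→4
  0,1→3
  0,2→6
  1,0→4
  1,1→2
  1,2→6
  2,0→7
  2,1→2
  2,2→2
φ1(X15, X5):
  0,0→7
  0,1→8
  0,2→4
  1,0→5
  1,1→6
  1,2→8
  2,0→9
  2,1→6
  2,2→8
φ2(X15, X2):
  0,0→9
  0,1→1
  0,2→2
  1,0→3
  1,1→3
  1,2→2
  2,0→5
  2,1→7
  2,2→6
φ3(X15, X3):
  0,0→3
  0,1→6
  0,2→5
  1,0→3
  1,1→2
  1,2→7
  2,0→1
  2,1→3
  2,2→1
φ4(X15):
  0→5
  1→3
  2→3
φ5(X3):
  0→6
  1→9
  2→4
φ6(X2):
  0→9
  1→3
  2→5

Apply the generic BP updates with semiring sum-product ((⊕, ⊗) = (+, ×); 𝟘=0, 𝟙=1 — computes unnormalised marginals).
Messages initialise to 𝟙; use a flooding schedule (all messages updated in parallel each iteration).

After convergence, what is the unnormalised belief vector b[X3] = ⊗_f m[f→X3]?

b[X3] = [3093156, 8802540, 3494248]

init: all messages = 𝟙 over 3 values
r1 m[φ0→X15] = [13, 12, 11]
r1 m[φ0→X8] = [15, 7, 14]
r1 m[φ1→X15] = [19, 19, 23]
r1 m[φ1→X5] = [21, 20, 20]
r1 m[φ2→X15] = [12, 8, 18]
r1 m[φ2→X2] = [17, 11, 10]
r1 m[φ3→X15] = [14, 12, 5]
r1 m[φ3→X3] = [7, 11, 13]
r1 m[φ4→X15] = [5, 3, 3]
r1 m[φ5→X3] = [6, 9, 4]
r1 m[φ6→X2] = [9, 3, 5]
r1 m[X15→φ0] = [1, 1, 1]
r1 m[X15→φ1] = [1, 1, 1]
r1 m[X15→φ2] = [1, 1, 1]
r1 m[X15→φ3] = [1, 1, 1]
r1 m[X15→φ4] = [1, 1, 1]
r1 m[X5→φ1] = [1, 1, 1]
r1 m[X2→φ2] = [1, 1, 1]
r1 m[X2→φ6] = [1, 1, 1]
r1 m[X8→φ0] = [1, 1, 1]
r1 m[X3→φ3] = [1, 1, 1]
r1 m[X3→φ5] = [1, 1, 1]
r2 m[φ0→X15] = [13, 12, 11]
r2 m[φ0→X8] = [15, 7, 14]
r2 m[φ1→X15] = [19, 19, 23]
r2 m[φ1→X5] = [21, 20, 20]
r2 m[φ2→X15] = [12, 8, 18]
r2 m[φ2→X2] = [17, 11, 10]
r2 m[φ3→X15] = [14, 12, 5]
r2 m[φ3→X3] = [7, 11, 13]
r2 m[φ4→X15] = [5, 3, 3]
r2 m[φ5→X3] = [6, 9, 4]
r2 m[φ6→X2] = [9, 3, 5]
r2 m[X15→φ0] = [15960, 5472, 6210]
r2 m[X15→φ1] = [10920, 3456, 2970]
r2 m[X15→φ2] = [17290, 8208, 3795]
r2 m[X15→φ3] = [14820, 5472, 13662]
r2 m[X15→φ4] = [41496, 21888, 22770]
r2 m[X5→φ1] = [1, 1, 1]
r2 m[X2→φ2] = [9, 3, 5]
r2 m[X2→φ6] = [17, 11, 10]
r2 m[X8→φ0] = [1, 1, 1]
r2 m[X3→φ3] = [6, 9, 4]
r2 m[X3→φ5] = [7, 11, 13]
r3 m[φ0→X15] = [13, 12, 11]
r3 m[φ0→X8] = [129198, 71244, 141012]
r3 m[φ1→X15] = [19, 19, 23]
r3 m[φ1→X5] = [120450, 125916, 95088]
r3 m[φ2→X15] = [94, 46, 96]
r3 m[φ2→X2] = [199209, 68479, 73766]
r3 m[φ3→X15] = [92, 64, 37]
r3 m[φ3→X3] = [74538, 140850, 126066]
r3 m[φ4→X15] = [5, 3, 3]
r3 m[φ5→X3] = [6, 9, 4]
r3 m[φ6→X2] = [9, 3, 5]
r3 m[X15→φ0] = [15960, 5472, 6210]
r3 m[X15→φ1] = [10920, 3456, 2970]
r3 m[X15→φ2] = [17290, 8208, 3795]
r3 m[X15→φ3] = [14820, 5472, 13662]
r3 m[X15→φ4] = [41496, 21888, 22770]
r3 m[X5→φ1] = [1, 1, 1]
r3 m[X2→φ2] = [9, 3, 5]
r3 m[X2→φ6] = [17, 11, 10]
r3 m[X8→φ0] = [1, 1, 1]
r3 m[X3→φ3] = [6, 9, 4]
r3 m[X3→φ5] = [7, 11, 13]
r4 m[φ0→X15] = [13, 12, 11]
r4 m[φ0→X8] = [129198, 71244, 141012]
r4 m[φ1→X15] = [19, 19, 23]
r4 m[φ1→X5] = [120450, 125916, 95088]
r4 m[φ2→X15] = [94, 46, 96]
r4 m[φ2→X2] = [199209, 68479, 73766]
r4 m[φ3→X15] = [92, 64, 37]
r4 m[φ3→X3] = [74538, 140850, 126066]
r4 m[φ4→X15] = [5, 3, 3]
r4 m[φ5→X3] = [6, 9, 4]
r4 m[φ6→X2] = [9, 3, 5]
r4 m[X15→φ0] = [821560, 167808, 245088]
r4 m[X15→φ1] = [562120, 105984, 117216]
r4 m[X15→φ2] = [113620, 43776, 28083]
r4 m[X15→φ3] = [116090, 31464, 72864]
r4 m[X15→φ4] = [2136056, 671232, 898656]
r4 m[X5→φ1] = [1, 1, 1]
r4 m[X2→φ2] = [9, 3, 5]
r4 m[X2→φ6] = [199209, 68479, 73766]
r4 m[X8→φ0] = [1, 1, 1]
r4 m[X3→φ3] = [6, 9, 4]
r4 m[X3→φ5] = [74538, 140850, 126066]
r5 m[φ0→X15] = [13, 12, 11]
r5 m[φ0→X8] = [5673088, 3290472, 6426384]
r5 m[φ1→X15] = [19, 19, 23]
r5 m[φ1→X5] = [5519704, 5836160, 4034080]
r5 m[φ2→X15] = [94, 46, 96]
r5 m[φ2→X2] = [1294323, 441529, 483290]
r5 m[φ3→X15] = [92, 64, 37]
r5 m[φ3→X3] = [515526, 978060, 873562]
r5 m[φ4→X15] = [5, 3, 3]
r5 m[φ5→X3] = [6, 9, 4]
r5 m[φ6→X2] = [9, 3, 5]
r5 m[X15→φ0] = [821560, 167808, 245088]
r5 m[X15→φ1] = [562120, 105984, 117216]
r5 m[X15→φ2] = [113620, 43776, 28083]
r5 m[X15→φ3] = [116090, 31464, 72864]
r5 m[X15→φ4] = [2136056, 671232, 898656]
r5 m[X5→φ1] = [1, 1, 1]
r5 m[X2→φ2] = [9, 3, 5]
r5 m[X2→φ6] = [199209, 68479, 73766]
r5 m[X8→φ0] = [1, 1, 1]
r5 m[X3→φ3] = [6, 9, 4]
r5 m[X3→φ5] = [74538, 140850, 126066]
r6 m[φ0→X15] = [13, 12, 11]
r6 m[φ0→X8] = [5673088, 3290472, 6426384]
r6 m[φ1→X15] = [19, 19, 23]
r6 m[φ1→X5] = [5519704, 5836160, 4034080]
r6 m[φ2→X15] = [94, 46, 96]
r6 m[φ2→X2] = [1294323, 441529, 483290]
r6 m[φ3→X15] = [92, 64, 37]
r6 m[φ3→X3] = [515526, 978060, 873562]
r6 m[φ4→X15] = [5, 3, 3]
r6 m[φ5→X3] = [6, 9, 4]
r6 m[φ6→X2] = [9, 3, 5]
r6 m[X15→φ0] = [821560, 167808, 245088]
r6 m[X15→φ1] = [562120, 105984, 117216]
r6 m[X15→φ2] = [113620, 43776, 28083]
r6 m[X15→φ3] = [116090, 31464, 72864]
r6 m[X15→φ4] = [2136056, 671232, 898656]
r6 m[X5→φ1] = [1, 1, 1]
r6 m[X2→φ2] = [9, 3, 5]
r6 m[X2→φ6] = [1294323, 441529, 483290]
r6 m[X8→φ0] = [1, 1, 1]
r6 m[X3→φ3] = [6, 9, 4]
r6 m[X3→φ5] = [515526, 978060, 873562]
r7 m[φ0→X15] = [13, 12, 11]
r7 m[φ0→X8] = [5673088, 3290472, 6426384]
r7 m[φ1→X15] = [19, 19, 23]
r7 m[φ1→X5] = [5519704, 5836160, 4034080]
r7 m[φ2→X15] = [94, 46, 96]
r7 m[φ2→X2] = [1294323, 441529, 483290]
r7 m[φ3→X15] = [92, 64, 37]
r7 m[φ3→X3] = [515526, 978060, 873562]
r7 m[φ4→X15] = [5, 3, 3]
r7 m[φ5→X3] = [6, 9, 4]
r7 m[φ6→X2] = [9, 3, 5]
r7 m[X15→φ0] = [821560, 167808, 245088]
r7 m[X15→φ1] = [562120, 105984, 117216]
r7 m[X15→φ2] = [113620, 43776, 28083]
r7 m[X15→φ3] = [116090, 31464, 72864]
r7 m[X15→φ4] = [2136056, 671232, 898656]
r7 m[X5→φ1] = [1, 1, 1]
r7 m[X2→φ2] = [9, 3, 5]
r7 m[X2→φ6] = [1294323, 441529, 483290]
r7 m[X8→φ0] = [1, 1, 1]
r7 m[X3→φ3] = [6, 9, 4]
r7 m[X3→φ5] = [515526, 978060, 873562]
fixed point reached at round 7
b[X3] = ⊗ incoming = [3093156, 8802540, 3494248]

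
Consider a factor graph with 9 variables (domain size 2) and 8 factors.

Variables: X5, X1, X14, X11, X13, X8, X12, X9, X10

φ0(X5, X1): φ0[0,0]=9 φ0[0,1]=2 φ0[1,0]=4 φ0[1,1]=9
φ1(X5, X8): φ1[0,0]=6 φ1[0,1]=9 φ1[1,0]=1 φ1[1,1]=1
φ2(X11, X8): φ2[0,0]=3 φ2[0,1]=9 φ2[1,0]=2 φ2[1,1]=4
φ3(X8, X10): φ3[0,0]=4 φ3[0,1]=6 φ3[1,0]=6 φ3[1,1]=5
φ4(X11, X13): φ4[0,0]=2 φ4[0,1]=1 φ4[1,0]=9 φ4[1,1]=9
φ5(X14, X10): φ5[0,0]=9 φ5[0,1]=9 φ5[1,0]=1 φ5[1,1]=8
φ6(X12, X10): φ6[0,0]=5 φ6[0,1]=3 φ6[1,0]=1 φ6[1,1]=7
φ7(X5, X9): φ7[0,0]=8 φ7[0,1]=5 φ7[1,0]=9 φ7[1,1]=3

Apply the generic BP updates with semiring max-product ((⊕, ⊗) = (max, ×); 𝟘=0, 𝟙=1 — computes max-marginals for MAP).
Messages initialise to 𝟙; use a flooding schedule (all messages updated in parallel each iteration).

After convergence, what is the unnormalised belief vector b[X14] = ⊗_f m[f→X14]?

b[X14] = [7348320, 6531840]

init: all messages = 𝟙 over 2 values
r1 m[φ0→X5] = [9, 9]
r1 m[φ0→X1] = [9, 9]
r1 m[φ1→X5] = [9, 1]
r1 m[φ1→X8] = [6, 9]
r1 m[φ2→X11] = [9, 4]
r1 m[φ2→X8] = [3, 9]
r1 m[φ3→X8] = [6, 6]
r1 m[φ3→X10] = [6, 6]
r1 m[φ4→X11] = [2, 9]
r1 m[φ4→X13] = [9, 9]
r1 m[φ5→X14] = [9, 8]
r1 m[φ5→X10] = [9, 9]
r1 m[φ6→X12] = [5, 7]
r1 m[φ6→X10] = [5, 7]
r1 m[φ7→X5] = [8, 9]
r1 m[φ7→X9] = [9, 5]
r1 m[X5→φ0] = [1, 1]
r1 m[X5→φ1] = [1, 1]
r1 m[X5→φ7] = [1, 1]
r1 m[X1→φ0] = [1, 1]
r1 m[X14→φ5] = [1, 1]
r1 m[X11→φ2] = [1, 1]
r1 m[X11→φ4] = [1, 1]
r1 m[X13→φ4] = [1, 1]
r1 m[X8→φ1] = [1, 1]
r1 m[X8→φ2] = [1, 1]
r1 m[X8→φ3] = [1, 1]
r1 m[X12→φ6] = [1, 1]
r1 m[X9→φ7] = [1, 1]
r1 m[X10→φ3] = [1, 1]
r1 m[X10→φ5] = [1, 1]
r1 m[X10→φ6] = [1, 1]
r2 m[φ0→X5] = [9, 9]
r2 m[φ0→X1] = [9, 9]
r2 m[φ1→X5] = [9, 1]
r2 m[φ1→X8] = [6, 9]
r2 m[φ2→X11] = [9, 4]
r2 m[φ2→X8] = [3, 9]
r2 m[φ3→X8] = [6, 6]
r2 m[φ3→X10] = [6, 6]
r2 m[φ4→X11] = [2, 9]
r2 m[φ4→X13] = [9, 9]
r2 m[φ5→X14] = [9, 8]
r2 m[φ5→X10] = [9, 9]
r2 m[φ6→X12] = [5, 7]
r2 m[φ6→X10] = [5, 7]
r2 m[φ7→X5] = [8, 9]
r2 m[φ7→X9] = [9, 5]
r2 m[X5→φ0] = [72, 9]
r2 m[X5→φ1] = [72, 81]
r2 m[X5→φ7] = [81, 9]
r2 m[X1→φ0] = [1, 1]
r2 m[X14→φ5] = [1, 1]
r2 m[X11→φ2] = [2, 9]
r2 m[X11→φ4] = [9, 4]
r2 m[X13→φ4] = [1, 1]
r2 m[X8→φ1] = [18, 54]
r2 m[X8→φ2] = [36, 54]
r2 m[X8→φ3] = [18, 81]
r2 m[X12→φ6] = [1, 1]
r2 m[X9→φ7] = [1, 1]
r2 m[X10→φ3] = [45, 63]
r2 m[X10→φ5] = [30, 42]
r2 m[X10→φ6] = [54, 54]
r3 m[φ0→X5] = [9, 9]
r3 m[φ0→X1] = [648, 144]
r3 m[φ1→X5] = [486, 54]
r3 m[φ1→X8] = [432, 648]
r3 m[φ2→X11] = [486, 216]
r3 m[φ2→X8] = [18, 36]
r3 m[φ3→X8] = [378, 315]
r3 m[φ3→X10] = [486, 405]
r3 m[φ4→X11] = [2, 9]
r3 m[φ4→X13] = [36, 36]
r3 m[φ5→X14] = [378, 336]
r3 m[φ5→X10] = [9, 9]
r3 m[φ6→X12] = [270, 378]
r3 m[φ6→X10] = [5, 7]
r3 m[φ7→X5] = [8, 9]
r3 m[φ7→X9] = [648, 405]
r3 m[X5→φ0] = [72, 9]
r3 m[X5→φ1] = [72, 81]
r3 m[X5→φ7] = [81, 9]
r3 m[X1→φ0] = [1, 1]
r3 m[X14→φ5] = [1, 1]
r3 m[X11→φ2] = [2, 9]
r3 m[X11→φ4] = [9, 4]
r3 m[X13→φ4] = [1, 1]
r3 m[X8→φ1] = [18, 54]
r3 m[X8→φ2] = [36, 54]
r3 m[X8→φ3] = [18, 81]
r3 m[X12→φ6] = [1, 1]
r3 m[X9→φ7] = [1, 1]
r3 m[X10→φ3] = [45, 63]
r3 m[X10→φ5] = [30, 42]
r3 m[X10→φ6] = [54, 54]
r4 m[φ0→X5] = [9, 9]
r4 m[φ0→X1] = [648, 144]
r4 m[φ1→X5] = [486, 54]
r4 m[φ1→X8] = [432, 648]
r4 m[φ2→X11] = [486, 216]
r4 m[φ2→X8] = [18, 36]
r4 m[φ3→X8] = [378, 315]
r4 m[φ3→X10] = [486, 405]
r4 m[φ4→X11] = [2, 9]
r4 m[φ4→X13] = [36, 36]
r4 m[φ5→X14] = [378, 336]
r4 m[φ5→X10] = [9, 9]
r4 m[φ6→X12] = [270, 378]
r4 m[φ6→X10] = [5, 7]
r4 m[φ7→X5] = [8, 9]
r4 m[φ7→X9] = [648, 405]
r4 m[X5→φ0] = [3888, 486]
r4 m[X5→φ1] = [72, 81]
r4 m[X5→φ7] = [4374, 486]
r4 m[X1→φ0] = [1, 1]
r4 m[X14→φ5] = [1, 1]
r4 m[X11→φ2] = [2, 9]
r4 m[X11→φ4] = [486, 216]
r4 m[X13→φ4] = [1, 1]
r4 m[X8→φ1] = [6804, 11340]
r4 m[X8→φ2] = [163296, 204120]
r4 m[X8→φ3] = [7776, 23328]
r4 m[X12→φ6] = [1, 1]
r4 m[X9→φ7] = [1, 1]
r4 m[X10→φ3] = [45, 63]
r4 m[X10→φ5] = [2430, 2835]
r4 m[X10→φ6] = [4374, 3645]
r5 m[φ0→X5] = [9, 9]
r5 m[φ0→X1] = [34992, 7776]
r5 m[φ1→X5] = [102060, 11340]
r5 m[φ1→X8] = [432, 648]
r5 m[φ2→X11] = [1837080, 816480]
r5 m[φ2→X8] = [18, 36]
r5 m[φ3→X8] = [378, 315]
r5 m[φ3→X10] = [139968, 116640]
r5 m[φ4→X11] = [2, 9]
r5 m[φ4→X13] = [1944, 1944]
r5 m[φ5→X14] = [25515, 22680]
r5 m[φ5→X10] = [9, 9]
r5 m[φ6→X12] = [21870, 25515]
r5 m[φ6→X10] = [5, 7]
r5 m[φ7→X5] = [8, 9]
r5 m[φ7→X9] = [34992, 21870]
r5 m[X5→φ0] = [3888, 486]
r5 m[X5→φ1] = [72, 81]
r5 m[X5→φ7] = [4374, 486]
r5 m[X1→φ0] = [1, 1]
r5 m[X14→φ5] = [1, 1]
r5 m[X11→φ2] = [2, 9]
r5 m[X11→φ4] = [486, 216]
r5 m[X13→φ4] = [1, 1]
r5 m[X8→φ1] = [6804, 11340]
r5 m[X8→φ2] = [163296, 204120]
r5 m[X8→φ3] = [7776, 23328]
r5 m[X12→φ6] = [1, 1]
r5 m[X9→φ7] = [1, 1]
r5 m[X10→φ3] = [45, 63]
r5 m[X10→φ5] = [2430, 2835]
r5 m[X10→φ6] = [4374, 3645]
r6 m[φ0→X5] = [9, 9]
r6 m[φ0→X1] = [34992, 7776]
r6 m[φ1→X5] = [102060, 11340]
r6 m[φ1→X8] = [432, 648]
r6 m[φ2→X11] = [1837080, 816480]
r6 m[φ2→X8] = [18, 36]
r6 m[φ3→X8] = [378, 315]
r6 m[φ3→X10] = [139968, 116640]
r6 m[φ4→X11] = [2, 9]
r6 m[φ4→X13] = [1944, 1944]
r6 m[φ5→X14] = [25515, 22680]
r6 m[φ5→X10] = [9, 9]
r6 m[φ6→X12] = [21870, 25515]
r6 m[φ6→X10] = [5, 7]
r6 m[φ7→X5] = [8, 9]
r6 m[φ7→X9] = [34992, 21870]
r6 m[X5→φ0] = [816480, 102060]
r6 m[X5→φ1] = [72, 81]
r6 m[X5→φ7] = [918540, 102060]
r6 m[X1→φ0] = [1, 1]
r6 m[X14→φ5] = [1, 1]
r6 m[X11→φ2] = [2, 9]
r6 m[X11→φ4] = [1837080, 816480]
r6 m[X13→φ4] = [1, 1]
r6 m[X8→φ1] = [6804, 11340]
r6 m[X8→φ2] = [163296, 204120]
r6 m[X8→φ3] = [7776, 23328]
r6 m[X12→φ6] = [1, 1]
r6 m[X9→φ7] = [1, 1]
r6 m[X10→φ3] = [45, 63]
r6 m[X10→φ5] = [699840, 816480]
r6 m[X10→φ6] = [1259712, 1049760]
r7 m[φ0→X5] = [9, 9]
r7 m[φ0→X1] = [7348320, 1632960]
r7 m[φ1→X5] = [102060, 11340]
r7 m[φ1→X8] = [432, 648]
r7 m[φ2→X11] = [1837080, 816480]
r7 m[φ2→X8] = [18, 36]
r7 m[φ3→X8] = [378, 315]
r7 m[φ3→X10] = [139968, 116640]
r7 m[φ4→X11] = [2, 9]
r7 m[φ4→X13] = [7348320, 7348320]
r7 m[φ5→X14] = [7348320, 6531840]
r7 m[φ5→X10] = [9, 9]
r7 m[φ6→X12] = [6298560, 7348320]
r7 m[φ6→X10] = [5, 7]
r7 m[φ7→X5] = [8, 9]
r7 m[φ7→X9] = [7348320, 4592700]
r7 m[X5→φ0] = [816480, 102060]
r7 m[X5→φ1] = [72, 81]
r7 m[X5→φ7] = [918540, 102060]
r7 m[X1→φ0] = [1, 1]
r7 m[X14→φ5] = [1, 1]
r7 m[X11→φ2] = [2, 9]
r7 m[X11→φ4] = [1837080, 816480]
r7 m[X13→φ4] = [1, 1]
r7 m[X8→φ1] = [6804, 11340]
r7 m[X8→φ2] = [163296, 204120]
r7 m[X8→φ3] = [7776, 23328]
r7 m[X12→φ6] = [1, 1]
r7 m[X9→φ7] = [1, 1]
r7 m[X10→φ3] = [45, 63]
r7 m[X10→φ5] = [699840, 816480]
r7 m[X10→φ6] = [1259712, 1049760]
r8 m[φ0→X5] = [9, 9]
r8 m[φ0→X1] = [7348320, 1632960]
r8 m[φ1→X5] = [102060, 11340]
r8 m[φ1→X8] = [432, 648]
r8 m[φ2→X11] = [1837080, 816480]
r8 m[φ2→X8] = [18, 36]
r8 m[φ3→X8] = [378, 315]
r8 m[φ3→X10] = [139968, 116640]
r8 m[φ4→X11] = [2, 9]
r8 m[φ4→X13] = [7348320, 7348320]
r8 m[φ5→X14] = [7348320, 6531840]
r8 m[φ5→X10] = [9, 9]
r8 m[φ6→X12] = [6298560, 7348320]
r8 m[φ6→X10] = [5, 7]
r8 m[φ7→X5] = [8, 9]
r8 m[φ7→X9] = [7348320, 4592700]
r8 m[X5→φ0] = [816480, 102060]
r8 m[X5→φ1] = [72, 81]
r8 m[X5→φ7] = [918540, 102060]
r8 m[X1→φ0] = [1, 1]
r8 m[X14→φ5] = [1, 1]
r8 m[X11→φ2] = [2, 9]
r8 m[X11→φ4] = [1837080, 816480]
r8 m[X13→φ4] = [1, 1]
r8 m[X8→φ1] = [6804, 11340]
r8 m[X8→φ2] = [163296, 204120]
r8 m[X8→φ3] = [7776, 23328]
r8 m[X12→φ6] = [1, 1]
r8 m[X9→φ7] = [1, 1]
r8 m[X10→φ3] = [45, 63]
r8 m[X10→φ5] = [699840, 816480]
r8 m[X10→φ6] = [1259712, 1049760]
fixed point reached at round 8
b[X14] = ⊗ incoming = [7348320, 6531840]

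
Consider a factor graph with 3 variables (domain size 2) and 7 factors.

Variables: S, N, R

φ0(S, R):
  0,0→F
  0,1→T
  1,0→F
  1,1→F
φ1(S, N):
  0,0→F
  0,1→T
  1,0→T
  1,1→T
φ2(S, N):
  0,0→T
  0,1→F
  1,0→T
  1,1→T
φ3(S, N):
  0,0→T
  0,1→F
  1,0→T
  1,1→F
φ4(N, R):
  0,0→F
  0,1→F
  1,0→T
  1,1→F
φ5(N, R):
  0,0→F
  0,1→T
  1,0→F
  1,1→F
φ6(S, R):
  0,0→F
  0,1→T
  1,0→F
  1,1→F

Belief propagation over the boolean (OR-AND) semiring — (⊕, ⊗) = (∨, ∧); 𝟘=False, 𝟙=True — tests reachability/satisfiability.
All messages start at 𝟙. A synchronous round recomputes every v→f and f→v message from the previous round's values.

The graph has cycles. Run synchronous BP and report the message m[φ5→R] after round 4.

message @ round 4 = [F, F]

init: all messages = 𝟙 over 2 values
r1 m[φ0→S] = [T, F]
r1 m[φ0→R] = [F, T]
r1 m[φ1→S] = [T, T]
r1 m[φ1→N] = [T, T]
r1 m[φ2→S] = [T, T]
r1 m[φ2→N] = [T, T]
r1 m[φ3→S] = [T, T]
r1 m[φ3→N] = [T, F]
r1 m[φ4→N] = [F, T]
r1 m[φ4→R] = [T, F]
r1 m[φ5→N] = [T, F]
r1 m[φ5→R] = [F, T]
r1 m[φ6→S] = [T, F]
r1 m[φ6→R] = [F, T]
r1 m[S→φ0] = [T, T]
r1 m[S→φ1] = [T, T]
r1 m[S→φ2] = [T, T]
r1 m[S→φ3] = [T, T]
r1 m[S→φ6] = [T, T]
r1 m[N→φ1] = [T, T]
r1 m[N→φ2] = [T, T]
r1 m[N→φ3] = [T, T]
r1 m[N→φ4] = [T, T]
r1 m[N→φ5] = [T, T]
r1 m[R→φ0] = [T, T]
r1 m[R→φ4] = [T, T]
r1 m[R→φ5] = [T, T]
r1 m[R→φ6] = [T, T]
r2 m[φ0→S] = [T, F]
r2 m[φ0→R] = [F, T]
r2 m[φ1→S] = [T, T]
r2 m[φ1→N] = [T, T]
r2 m[φ2→S] = [T, T]
r2 m[φ2→N] = [T, T]
r2 m[φ3→S] = [T, T]
r2 m[φ3→N] = [T, F]
r2 m[φ4→N] = [F, T]
r2 m[φ4→R] = [T, F]
r2 m[φ5→N] = [T, F]
r2 m[φ5→R] = [F, T]
r2 m[φ6→S] = [T, F]
r2 m[φ6→R] = [F, T]
r2 m[S→φ0] = [T, F]
r2 m[S→φ1] = [T, F]
r2 m[S→φ2] = [T, F]
r2 m[S→φ3] = [T, F]
r2 m[S→φ6] = [T, F]
r2 m[N→φ1] = [F, F]
r2 m[N→φ2] = [F, F]
r2 m[N→φ3] = [F, F]
r2 m[N→φ4] = [T, F]
r2 m[N→φ5] = [F, F]
r2 m[R→φ0] = [F, F]
r2 m[R→φ4] = [F, T]
r2 m[R→φ5] = [F, F]
r2 m[R→φ6] = [F, F]
r3 m[φ0→S] = [F, F]
r3 m[φ0→R] = [F, T]
r3 m[φ1→S] = [F, F]
r3 m[φ1→N] = [F, T]
r3 m[φ2→S] = [F, F]
r3 m[φ2→N] = [T, F]
r3 m[φ3→S] = [F, F]
r3 m[φ3→N] = [T, F]
r3 m[φ4→N] = [F, F]
r3 m[φ4→R] = [F, F]
r3 m[φ5→N] = [F, F]
r3 m[φ5→R] = [F, F]
r3 m[φ6→S] = [F, F]
r3 m[φ6→R] = [F, T]
r3 m[S→φ0] = [T, F]
r3 m[S→φ1] = [T, F]
r3 m[S→φ2] = [T, F]
r3 m[S→φ3] = [T, F]
r3 m[S→φ6] = [T, F]
r3 m[N→φ1] = [F, F]
r3 m[N→φ2] = [F, F]
r3 m[N→φ3] = [F, F]
r3 m[N→φ4] = [T, F]
r3 m[N→φ5] = [F, F]
r3 m[R→φ0] = [F, F]
r3 m[R→φ4] = [F, T]
r3 m[R→φ5] = [F, F]
r3 m[R→φ6] = [F, F]
r4 m[φ0→S] = [F, F]
r4 m[φ0→R] = [F, T]
r4 m[φ1→S] = [F, F]
r4 m[φ1→N] = [F, T]
r4 m[φ2→S] = [F, F]
r4 m[φ2→N] = [T, F]
r4 m[φ3→S] = [F, F]
r4 m[φ3→N] = [T, F]
r4 m[φ4→N] = [F, F]
r4 m[φ4→R] = [F, F]
r4 m[φ5→N] = [F, F]
r4 m[φ5→R] = [F, F]
r4 m[φ6→S] = [F, F]
r4 m[φ6→R] = [F, T]
r4 m[S→φ0] = [F, F]
r4 m[S→φ1] = [F, F]
r4 m[S→φ2] = [F, F]
r4 m[S→φ3] = [F, F]
r4 m[S→φ6] = [F, F]
r4 m[N→φ1] = [F, F]
r4 m[N→φ2] = [F, F]
r4 m[N→φ3] = [F, F]
r4 m[N→φ4] = [F, F]
r4 m[N→φ5] = [F, F]
r4 m[R→φ0] = [F, F]
r4 m[R→φ4] = [F, F]
r4 m[R→φ5] = [F, F]
r4 m[R→φ6] = [F, F]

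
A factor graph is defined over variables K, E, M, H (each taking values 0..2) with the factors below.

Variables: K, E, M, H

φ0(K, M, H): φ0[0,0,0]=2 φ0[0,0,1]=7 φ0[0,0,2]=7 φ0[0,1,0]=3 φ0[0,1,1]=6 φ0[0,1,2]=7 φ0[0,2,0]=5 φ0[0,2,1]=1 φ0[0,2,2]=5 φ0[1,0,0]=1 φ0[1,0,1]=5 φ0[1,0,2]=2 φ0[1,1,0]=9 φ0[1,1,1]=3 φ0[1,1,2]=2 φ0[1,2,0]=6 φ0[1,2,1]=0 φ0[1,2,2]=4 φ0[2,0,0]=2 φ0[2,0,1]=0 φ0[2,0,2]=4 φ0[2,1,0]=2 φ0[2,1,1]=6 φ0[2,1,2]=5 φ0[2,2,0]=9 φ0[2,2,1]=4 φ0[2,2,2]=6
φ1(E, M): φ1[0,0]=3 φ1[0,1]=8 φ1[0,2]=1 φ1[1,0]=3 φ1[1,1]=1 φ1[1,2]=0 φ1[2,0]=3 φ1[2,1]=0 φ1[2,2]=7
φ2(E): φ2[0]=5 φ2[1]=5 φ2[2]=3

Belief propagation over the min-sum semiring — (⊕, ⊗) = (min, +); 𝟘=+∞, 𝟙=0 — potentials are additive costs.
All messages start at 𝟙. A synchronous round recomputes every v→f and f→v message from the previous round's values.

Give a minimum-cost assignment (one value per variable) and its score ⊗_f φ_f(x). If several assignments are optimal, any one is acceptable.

init: all messages = 𝟙 over 3 values
r1 m[φ0→K] = [1, 0, 0]
r1 m[φ0→M] = [0, 2, 0]
r1 m[φ0→H] = [1, 0, 2]
r1 m[φ1→E] = [1, 0, 0]
r1 m[φ1→M] = [3, 0, 0]
r1 m[φ2→E] = [5, 5, 3]
r1 m[K→φ0] = [0, 0, 0]
r1 m[E→φ1] = [0, 0, 0]
r1 m[E→φ2] = [0, 0, 0]
r1 m[M→φ0] = [0, 0, 0]
r1 m[M→φ1] = [0, 0, 0]
r1 m[H→φ0] = [0, 0, 0]
r2 m[φ0→K] = [1, 0, 0]
r2 m[φ0→M] = [0, 2, 0]
r2 m[φ0→H] = [1, 0, 2]
r2 m[φ1→E] = [1, 0, 0]
r2 m[φ1→M] = [3, 0, 0]
r2 m[φ2→E] = [5, 5, 3]
r2 m[K→φ0] = [0, 0, 0]
r2 m[E→φ1] = [5, 5, 3]
r2 m[E→φ2] = [1, 0, 0]
r2 m[M→φ0] = [3, 0, 0]
r2 m[M→φ1] = [0, 2, 0]
r2 m[H→φ0] = [0, 0, 0]
r3 m[φ0→K] = [1, 0, 2]
r3 m[φ0→M] = [0, 2, 0]
r3 m[φ0→H] = [2, 0, 2]
r3 m[φ1→E] = [1, 0, 2]
r3 m[φ1→M] = [6, 3, 5]
r3 m[φ2→E] = [5, 5, 3]
r3 m[K→φ0] = [0, 0, 0]
r3 m[E→φ1] = [5, 5, 3]
r3 m[E→φ2] = [1, 0, 0]
r3 m[M→φ0] = [3, 0, 0]
r3 m[M→φ1] = [0, 2, 0]
r3 m[H→φ0] = [0, 0, 0]
r4 m[φ0→K] = [1, 0, 2]
r4 m[φ0→M] = [0, 2, 0]
r4 m[φ0→H] = [2, 0, 2]
r4 m[φ1→E] = [1, 0, 2]
r4 m[φ1→M] = [6, 3, 5]
r4 m[φ2→E] = [5, 5, 3]
r4 m[K→φ0] = [0, 0, 0]
r4 m[E→φ1] = [5, 5, 3]
r4 m[E→φ2] = [1, 0, 2]
r4 m[M→φ0] = [6, 3, 5]
r4 m[M→φ1] = [0, 2, 0]
r4 m[H→φ0] = [0, 0, 0]
r5 m[φ0→K] = [6, 5, 5]
r5 m[φ0→M] = [0, 2, 0]
r5 m[φ0→H] = [5, 5, 5]
r5 m[φ1→E] = [1, 0, 2]
r5 m[φ1→M] = [6, 3, 5]
r5 m[φ2→E] = [5, 5, 3]
r5 m[K→φ0] = [0, 0, 0]
r5 m[E→φ1] = [5, 5, 3]
r5 m[E→φ2] = [1, 0, 2]
r5 m[M→φ0] = [6, 3, 5]
r5 m[M→φ1] = [0, 2, 0]
r5 m[H→φ0] = [0, 0, 0]
r6 m[φ0→K] = [6, 5, 5]
r6 m[φ0→M] = [0, 2, 0]
r6 m[φ0→H] = [5, 5, 5]
r6 m[φ1→E] = [1, 0, 2]
r6 m[φ1→M] = [6, 3, 5]
r6 m[φ2→E] = [5, 5, 3]
r6 m[K→φ0] = [0, 0, 0]
r6 m[E→φ1] = [5, 5, 3]
r6 m[E→φ2] = [1, 0, 2]
r6 m[M→φ0] = [6, 3, 5]
r6 m[M→φ1] = [0, 2, 0]
r6 m[H→φ0] = [0, 0, 0]
fixed point reached at round 6
traceback from K: (K=1, E=2, M=1, H=2), score=5

assignment: (K=1, E=2, M=1, H=2); score = 5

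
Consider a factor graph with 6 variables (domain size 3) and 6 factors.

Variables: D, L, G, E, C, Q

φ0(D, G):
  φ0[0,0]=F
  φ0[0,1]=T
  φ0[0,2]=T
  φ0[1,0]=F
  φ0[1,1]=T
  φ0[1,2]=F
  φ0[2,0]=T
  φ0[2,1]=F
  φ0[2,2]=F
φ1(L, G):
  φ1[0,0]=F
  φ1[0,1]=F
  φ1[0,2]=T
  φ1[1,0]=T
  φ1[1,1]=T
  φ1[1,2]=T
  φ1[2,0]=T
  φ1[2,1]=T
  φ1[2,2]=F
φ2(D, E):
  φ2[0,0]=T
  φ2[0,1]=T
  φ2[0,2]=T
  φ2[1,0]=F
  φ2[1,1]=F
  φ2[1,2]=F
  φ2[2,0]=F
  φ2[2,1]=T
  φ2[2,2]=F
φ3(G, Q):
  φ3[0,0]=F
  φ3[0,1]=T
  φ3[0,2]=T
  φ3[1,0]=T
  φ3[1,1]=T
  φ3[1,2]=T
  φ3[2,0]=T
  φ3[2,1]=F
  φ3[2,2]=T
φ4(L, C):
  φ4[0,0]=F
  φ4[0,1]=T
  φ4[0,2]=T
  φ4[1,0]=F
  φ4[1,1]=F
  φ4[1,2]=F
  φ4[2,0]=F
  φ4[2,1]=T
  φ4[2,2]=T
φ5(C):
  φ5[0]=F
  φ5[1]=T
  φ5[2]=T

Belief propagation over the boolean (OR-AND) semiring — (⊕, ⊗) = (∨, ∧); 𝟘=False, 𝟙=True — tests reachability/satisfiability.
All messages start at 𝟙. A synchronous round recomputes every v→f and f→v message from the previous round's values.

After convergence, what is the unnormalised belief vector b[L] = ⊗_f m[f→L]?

init: all messages = 𝟙 over 3 values
r1 m[φ0→D] = [T, T, T]
r1 m[φ0→G] = [T, T, T]
r1 m[φ1→L] = [T, T, T]
r1 m[φ1→G] = [T, T, T]
r1 m[φ2→D] = [T, F, T]
r1 m[φ2→E] = [T, T, T]
r1 m[φ3→G] = [T, T, T]
r1 m[φ3→Q] = [T, T, T]
r1 m[φ4→L] = [T, F, T]
r1 m[φ4→C] = [F, T, T]
r1 m[φ5→C] = [F, T, T]
r1 m[D→φ0] = [T, T, T]
r1 m[D→φ2] = [T, T, T]
r1 m[L→φ1] = [T, T, T]
r1 m[L→φ4] = [T, T, T]
r1 m[G→φ0] = [T, T, T]
r1 m[G→φ1] = [T, T, T]
r1 m[G→φ3] = [T, T, T]
r1 m[E→φ2] = [T, T, T]
r1 m[C→φ4] = [T, T, T]
r1 m[C→φ5] = [T, T, T]
r1 m[Q→φ3] = [T, T, T]
r2 m[φ0→D] = [T, T, T]
r2 m[φ0→G] = [T, T, T]
r2 m[φ1→L] = [T, T, T]
r2 m[φ1→G] = [T, T, T]
r2 m[φ2→D] = [T, F, T]
r2 m[φ2→E] = [T, T, T]
r2 m[φ3→G] = [T, T, T]
r2 m[φ3→Q] = [T, T, T]
r2 m[φ4→L] = [T, F, T]
r2 m[φ4→C] = [F, T, T]
r2 m[φ5→C] = [F, T, T]
r2 m[D→φ0] = [T, F, T]
r2 m[D→φ2] = [T, T, T]
r2 m[L→φ1] = [T, F, T]
r2 m[L→φ4] = [T, T, T]
r2 m[G→φ0] = [T, T, T]
r2 m[G→φ1] = [T, T, T]
r2 m[G→φ3] = [T, T, T]
r2 m[E→φ2] = [T, T, T]
r2 m[C→φ4] = [F, T, T]
r2 m[C→φ5] = [F, T, T]
r2 m[Q→φ3] = [T, T, T]
r3 m[φ0→D] = [T, T, T]
r3 m[φ0→G] = [T, T, T]
r3 m[φ1→L] = [T, T, T]
r3 m[φ1→G] = [T, T, T]
r3 m[φ2→D] = [T, F, T]
r3 m[φ2→E] = [T, T, T]
r3 m[φ3→G] = [T, T, T]
r3 m[φ3→Q] = [T, T, T]
r3 m[φ4→L] = [T, F, T]
r3 m[φ4→C] = [F, T, T]
r3 m[φ5→C] = [F, T, T]
r3 m[D→φ0] = [T, F, T]
r3 m[D→φ2] = [T, T, T]
r3 m[L→φ1] = [T, F, T]
r3 m[L→φ4] = [T, T, T]
r3 m[G→φ0] = [T, T, T]
r3 m[G→φ1] = [T, T, T]
r3 m[G→φ3] = [T, T, T]
r3 m[E→φ2] = [T, T, T]
r3 m[C→φ4] = [F, T, T]
r3 m[C→φ5] = [F, T, T]
r3 m[Q→φ3] = [T, T, T]
fixed point reached at round 3
b[L] = ⊗ incoming = [T, F, T]

b[L] = [T, F, T]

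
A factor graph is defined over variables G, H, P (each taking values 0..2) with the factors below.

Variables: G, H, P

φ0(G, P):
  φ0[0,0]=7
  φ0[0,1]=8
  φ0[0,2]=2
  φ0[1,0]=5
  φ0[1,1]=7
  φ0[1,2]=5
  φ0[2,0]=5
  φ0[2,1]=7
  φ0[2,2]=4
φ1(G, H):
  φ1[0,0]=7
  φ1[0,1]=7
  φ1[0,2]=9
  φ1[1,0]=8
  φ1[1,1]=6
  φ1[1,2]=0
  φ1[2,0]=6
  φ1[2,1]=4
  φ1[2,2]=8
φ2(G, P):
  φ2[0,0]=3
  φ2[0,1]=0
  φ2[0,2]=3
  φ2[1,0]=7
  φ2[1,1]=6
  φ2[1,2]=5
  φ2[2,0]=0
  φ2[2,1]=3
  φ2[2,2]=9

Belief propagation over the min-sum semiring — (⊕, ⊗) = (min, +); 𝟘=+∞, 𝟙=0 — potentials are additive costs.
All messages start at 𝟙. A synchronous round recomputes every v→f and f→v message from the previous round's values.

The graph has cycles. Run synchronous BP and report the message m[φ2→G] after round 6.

init: all messages = 𝟙 over 3 values
r1 m[φ0→G] = [2, 5, 4]
r1 m[φ0→P] = [5, 7, 2]
r1 m[φ1→G] = [7, 0, 4]
r1 m[φ1→H] = [6, 4, 0]
r1 m[φ2→G] = [0, 5, 0]
r1 m[φ2→P] = [0, 0, 3]
r1 m[G→φ0] = [0, 0, 0]
r1 m[G→φ1] = [0, 0, 0]
r1 m[G→φ2] = [0, 0, 0]
r1 m[H→φ1] = [0, 0, 0]
r1 m[P→φ0] = [0, 0, 0]
r1 m[P→φ2] = [0, 0, 0]
r2 m[φ0→G] = [2, 5, 4]
r2 m[φ0→P] = [5, 7, 2]
r2 m[φ1→G] = [7, 0, 4]
r2 m[φ1→H] = [6, 4, 0]
r2 m[φ2→G] = [0, 5, 0]
r2 m[φ2→P] = [0, 0, 3]
r2 m[G→φ0] = [7, 5, 4]
r2 m[G→φ1] = [2, 10, 4]
r2 m[G→φ2] = [9, 5, 8]
r2 m[H→φ1] = [0, 0, 0]
r2 m[P→φ0] = [0, 0, 3]
r2 m[P→φ2] = [5, 7, 2]
r3 m[φ0→G] = [5, 5, 5]
r3 m[φ0→P] = [9, 11, 8]
r3 m[φ1→G] = [7, 0, 4]
r3 m[φ1→H] = [9, 8, 10]
r3 m[φ2→G] = [5, 7, 5]
r3 m[φ2→P] = [8, 9, 10]
r3 m[G→φ0] = [7, 5, 4]
r3 m[G→φ1] = [2, 10, 4]
r3 m[G→φ2] = [9, 5, 8]
r3 m[H→φ1] = [0, 0, 0]
r3 m[P→φ0] = [0, 0, 3]
r3 m[P→φ2] = [5, 7, 2]
r4 m[φ0→G] = [5, 5, 5]
r4 m[φ0→P] = [9, 11, 8]
r4 m[φ1→G] = [7, 0, 4]
r4 m[φ1→H] = [9, 8, 10]
r4 m[φ2→G] = [5, 7, 5]
r4 m[φ2→P] = [8, 9, 10]
r4 m[G→φ0] = [12, 7, 9]
r4 m[G→φ1] = [10, 12, 10]
r4 m[G→φ2] = [12, 5, 9]
r4 m[H→φ1] = [0, 0, 0]
r4 m[P→φ0] = [8, 9, 10]
r4 m[P→φ2] = [9, 11, 8]
r5 m[φ0→G] = [12, 13, 13]
r5 m[φ0→P] = [12, 14, 12]
r5 m[φ1→G] = [7, 0, 4]
r5 m[φ1→H] = [16, 14, 12]
r5 m[φ2→G] = [11, 13, 9]
r5 m[φ2→P] = [9, 11, 10]
r5 m[G→φ0] = [12, 7, 9]
r5 m[G→φ1] = [10, 12, 10]
r5 m[G→φ2] = [12, 5, 9]
r5 m[H→φ1] = [0, 0, 0]
r5 m[P→φ0] = [8, 9, 10]
r5 m[P→φ2] = [9, 11, 8]
r6 m[φ0→G] = [12, 13, 13]
r6 m[φ0→P] = [12, 14, 12]
r6 m[φ1→G] = [7, 0, 4]
r6 m[φ1→H] = [16, 14, 12]
r6 m[φ2→G] = [11, 13, 9]
r6 m[φ2→P] = [9, 11, 10]
r6 m[G→φ0] = [18, 13, 13]
r6 m[G→φ1] = [23, 26, 22]
r6 m[G→φ2] = [19, 13, 17]
r6 m[H→φ1] = [0, 0, 0]
r6 m[P→φ0] = [9, 11, 10]
r6 m[P→φ2] = [12, 14, 12]

message @ round 6 = [11, 13, 9]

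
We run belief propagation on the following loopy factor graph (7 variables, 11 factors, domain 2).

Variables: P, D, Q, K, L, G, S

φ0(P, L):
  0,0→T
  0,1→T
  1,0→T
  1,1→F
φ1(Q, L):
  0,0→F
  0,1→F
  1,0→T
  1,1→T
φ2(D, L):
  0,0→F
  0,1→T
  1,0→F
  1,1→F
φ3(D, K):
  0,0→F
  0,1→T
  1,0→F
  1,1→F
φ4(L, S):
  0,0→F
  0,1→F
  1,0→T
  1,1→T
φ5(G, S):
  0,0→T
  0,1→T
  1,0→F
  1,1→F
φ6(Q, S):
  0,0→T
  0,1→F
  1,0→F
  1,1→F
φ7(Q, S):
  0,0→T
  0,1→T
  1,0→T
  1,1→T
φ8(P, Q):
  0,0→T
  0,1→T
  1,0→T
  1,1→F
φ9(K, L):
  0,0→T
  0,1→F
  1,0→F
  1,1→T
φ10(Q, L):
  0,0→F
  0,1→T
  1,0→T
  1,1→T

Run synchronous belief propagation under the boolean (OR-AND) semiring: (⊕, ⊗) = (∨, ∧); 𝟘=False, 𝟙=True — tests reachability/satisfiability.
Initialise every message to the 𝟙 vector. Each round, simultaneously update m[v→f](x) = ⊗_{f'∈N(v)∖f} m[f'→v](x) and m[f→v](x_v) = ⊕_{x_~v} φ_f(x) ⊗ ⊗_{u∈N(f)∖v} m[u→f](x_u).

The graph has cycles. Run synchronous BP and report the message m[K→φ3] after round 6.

init: all messages = 𝟙 over 2 values
r1 m[φ0→P] = [T, T]
r1 m[φ0→L] = [T, T]
r1 m[φ1→Q] = [F, T]
r1 m[φ1→L] = [T, T]
r1 m[φ2→D] = [T, F]
r1 m[φ2→L] = [F, T]
r1 m[φ3→D] = [T, F]
r1 m[φ3→K] = [F, T]
r1 m[φ4→L] = [F, T]
r1 m[φ4→S] = [T, T]
r1 m[φ5→G] = [T, F]
r1 m[φ5→S] = [T, T]
r1 m[φ6→Q] = [T, F]
r1 m[φ6→S] = [T, F]
r1 m[φ7→Q] = [T, T]
r1 m[φ7→S] = [T, T]
r1 m[φ8→P] = [T, T]
r1 m[φ8→Q] = [T, T]
r1 m[φ9→K] = [T, T]
r1 m[φ9→L] = [T, T]
r1 m[φ10→Q] = [T, T]
r1 m[φ10→L] = [T, T]
r1 m[P→φ0] = [T, T]
r1 m[P→φ8] = [T, T]
r1 m[D→φ2] = [T, T]
r1 m[D→φ3] = [T, T]
r1 m[Q→φ1] = [T, T]
r1 m[Q→φ6] = [T, T]
r1 m[Q→φ7] = [T, T]
r1 m[Q→φ8] = [T, T]
r1 m[Q→φ10] = [T, T]
r1 m[K→φ3] = [T, T]
r1 m[K→φ9] = [T, T]
r1 m[L→φ0] = [T, T]
r1 m[L→φ1] = [T, T]
r1 m[L→φ2] = [T, T]
r1 m[L→φ4] = [T, T]
r1 m[L→φ9] = [T, T]
r1 m[L→φ10] = [T, T]
r1 m[G→φ5] = [T, T]
r1 m[S→φ4] = [T, T]
r1 m[S→φ5] = [T, T]
r1 m[S→φ6] = [T, T]
r1 m[S→φ7] = [T, T]
r2 m[φ0→P] = [T, T]
r2 m[φ0→L] = [T, T]
r2 m[φ1→Q] = [F, T]
r2 m[φ1→L] = [T, T]
r2 m[φ2→D] = [T, F]
r2 m[φ2→L] = [F, T]
r2 m[φ3→D] = [T, F]
r2 m[φ3→K] = [F, T]
r2 m[φ4→L] = [F, T]
r2 m[φ4→S] = [T, T]
r2 m[φ5→G] = [T, F]
r2 m[φ5→S] = [T, T]
r2 m[φ6→Q] = [T, F]
r2 m[φ6→S] = [T, F]
r2 m[φ7→Q] = [T, T]
r2 m[φ7→S] = [T, T]
r2 m[φ8→P] = [T, T]
r2 m[φ8→Q] = [T, T]
r2 m[φ9→K] = [T, T]
r2 m[φ9→L] = [T, T]
r2 m[φ10→Q] = [T, T]
r2 m[φ10→L] = [T, T]
r2 m[P→φ0] = [T, T]
r2 m[P→φ8] = [T, T]
r2 m[D→φ2] = [T, F]
r2 m[D→φ3] = [T, F]
r2 m[Q→φ1] = [T, F]
r2 m[Q→φ6] = [F, T]
r2 m[Q→φ7] = [F, F]
r2 m[Q→φ8] = [F, F]
r2 m[Q→φ10] = [F, F]
r2 m[K→φ3] = [T, T]
r2 m[K→φ9] = [F, T]
r2 m[L→φ0] = [F, T]
r2 m[L→φ1] = [F, T]
r2 m[L→φ2] = [F, T]
r2 m[L→φ4] = [F, T]
r2 m[L→φ9] = [F, T]
r2 m[L→φ10] = [F, T]
r2 m[G→φ5] = [T, T]
r2 m[S→φ4] = [T, F]
r2 m[S→φ5] = [T, F]
r2 m[S→φ6] = [T, T]
r2 m[S→φ7] = [T, F]
r3 m[φ0→P] = [T, F]
r3 m[φ0→L] = [T, T]
r3 m[φ1→Q] = [F, T]
r3 m[φ1→L] = [F, F]
r3 m[φ2→D] = [T, F]
r3 m[φ2→L] = [F, T]
r3 m[φ3→D] = [T, F]
r3 m[φ3→K] = [F, T]
r3 m[φ4→L] = [F, T]
r3 m[φ4→S] = [T, T]
r3 m[φ5→G] = [T, F]
r3 m[φ5→S] = [T, T]
r3 m[φ6→Q] = [T, F]
r3 m[φ6→S] = [F, F]
r3 m[φ7→Q] = [T, T]
r3 m[φ7→S] = [F, F]
r3 m[φ8→P] = [F, F]
r3 m[φ8→Q] = [T, T]
r3 m[φ9→K] = [F, T]
r3 m[φ9→L] = [F, T]
r3 m[φ10→Q] = [T, T]
r3 m[φ10→L] = [F, F]
r3 m[P→φ0] = [T, T]
r3 m[P→φ8] = [T, T]
r3 m[D→φ2] = [T, F]
r3 m[D→φ3] = [T, F]
r3 m[Q→φ1] = [T, F]
r3 m[Q→φ6] = [F, T]
r3 m[Q→φ7] = [F, F]
r3 m[Q→φ8] = [F, F]
r3 m[Q→φ10] = [F, F]
r3 m[K→φ3] = [T, T]
r3 m[K→φ9] = [F, T]
r3 m[L→φ0] = [F, T]
r3 m[L→φ1] = [F, T]
r3 m[L→φ2] = [F, T]
r3 m[L→φ4] = [F, T]
r3 m[L→φ9] = [F, T]
r3 m[L→φ10] = [F, T]
r3 m[G→φ5] = [T, T]
r3 m[S→φ4] = [T, F]
r3 m[S→φ5] = [T, F]
r3 m[S→φ6] = [T, T]
r3 m[S→φ7] = [T, F]
r4 m[φ0→P] = [T, F]
r4 m[φ0→L] = [T, T]
r4 m[φ1→Q] = [F, T]
r4 m[φ1→L] = [F, F]
r4 m[φ2→D] = [T, F]
r4 m[φ2→L] = [F, T]
r4 m[φ3→D] = [T, F]
r4 m[φ3→K] = [F, T]
r4 m[φ4→L] = [F, T]
r4 m[φ4→S] = [T, T]
r4 m[φ5→G] = [T, F]
r4 m[φ5→S] = [T, T]
r4 m[φ6→Q] = [T, F]
r4 m[φ6→S] = [F, F]
r4 m[φ7→Q] = [T, T]
r4 m[φ7→S] = [F, F]
r4 m[φ8→P] = [F, F]
r4 m[φ8→Q] = [T, T]
r4 m[φ9→K] = [F, T]
r4 m[φ9→L] = [F, T]
r4 m[φ10→Q] = [T, T]
r4 m[φ10→L] = [F, F]
r4 m[P→φ0] = [F, F]
r4 m[P→φ8] = [T, F]
r4 m[D→φ2] = [T, F]
r4 m[D→φ3] = [T, F]
r4 m[Q→φ1] = [T, F]
r4 m[Q→φ6] = [F, T]
r4 m[Q→φ7] = [F, F]
r4 m[Q→φ8] = [F, F]
r4 m[Q→φ10] = [F, F]
r4 m[K→φ3] = [F, T]
r4 m[K→φ9] = [F, T]
r4 m[L→φ0] = [F, F]
r4 m[L→φ1] = [F, F]
r4 m[L→φ2] = [F, F]
r4 m[L→φ4] = [F, F]
r4 m[L→φ9] = [F, F]
r4 m[L→φ10] = [F, F]
r4 m[G→φ5] = [T, T]
r4 m[S→φ4] = [F, F]
r4 m[S→φ5] = [F, F]
r4 m[S→φ6] = [F, F]
r4 m[S→φ7] = [F, F]
r5 m[φ0→P] = [F, F]
r5 m[φ0→L] = [F, F]
r5 m[φ1→Q] = [F, F]
r5 m[φ1→L] = [F, F]
r5 m[φ2→D] = [F, F]
r5 m[φ2→L] = [F, T]
r5 m[φ3→D] = [T, F]
r5 m[φ3→K] = [F, T]
r5 m[φ4→L] = [F, F]
r5 m[φ4→S] = [F, F]
r5 m[φ5→G] = [F, F]
r5 m[φ5→S] = [T, T]
r5 m[φ6→Q] = [F, F]
r5 m[φ6→S] = [F, F]
r5 m[φ7→Q] = [F, F]
r5 m[φ7→S] = [F, F]
r5 m[φ8→P] = [F, F]
r5 m[φ8→Q] = [T, T]
r5 m[φ9→K] = [F, F]
r5 m[φ9→L] = [F, T]
r5 m[φ10→Q] = [F, F]
r5 m[φ10→L] = [F, F]
r5 m[P→φ0] = [F, F]
r5 m[P→φ8] = [T, F]
r5 m[D→φ2] = [T, F]
r5 m[D→φ3] = [T, F]
r5 m[Q→φ1] = [T, F]
r5 m[Q→φ6] = [F, T]
r5 m[Q→φ7] = [F, F]
r5 m[Q→φ8] = [F, F]
r5 m[Q→φ10] = [F, F]
r5 m[K→φ3] = [F, T]
r5 m[K→φ9] = [F, T]
r5 m[L→φ0] = [F, F]
r5 m[L→φ1] = [F, F]
r5 m[L→φ2] = [F, F]
r5 m[L→φ4] = [F, F]
r5 m[L→φ9] = [F, F]
r5 m[L→φ10] = [F, F]
r5 m[G→φ5] = [T, T]
r5 m[S→φ4] = [F, F]
r5 m[S→φ5] = [F, F]
r5 m[S→φ6] = [F, F]
r5 m[S→φ7] = [F, F]
r6 m[φ0→P] = [F, F]
r6 m[φ0→L] = [F, F]
r6 m[φ1→Q] = [F, F]
r6 m[φ1→L] = [F, F]
r6 m[φ2→D] = [F, F]
r6 m[φ2→L] = [F, T]
r6 m[φ3→D] = [T, F]
r6 m[φ3→K] = [F, T]
r6 m[φ4→L] = [F, F]
r6 m[φ4→S] = [F, F]
r6 m[φ5→G] = [F, F]
r6 m[φ5→S] = [T, T]
r6 m[φ6→Q] = [F, F]
r6 m[φ6→S] = [F, F]
r6 m[φ7→Q] = [F, F]
r6 m[φ7→S] = [F, F]
r6 m[φ8→P] = [F, F]
r6 m[φ8→Q] = [T, T]
r6 m[φ9→K] = [F, F]
r6 m[φ9→L] = [F, T]
r6 m[φ10→Q] = [F, F]
r6 m[φ10→L] = [F, F]
r6 m[P→φ0] = [F, F]
r6 m[P→φ8] = [F, F]
r6 m[D→φ2] = [T, F]
r6 m[D→φ3] = [F, F]
r6 m[Q→φ1] = [F, F]
r6 m[Q→φ6] = [F, F]
r6 m[Q→φ7] = [F, F]
r6 m[Q→φ8] = [F, F]
r6 m[Q→φ10] = [F, F]
r6 m[K→φ3] = [F, F]
r6 m[K→φ9] = [F, T]
r6 m[L→φ0] = [F, F]
r6 m[L→φ1] = [F, F]
r6 m[L→φ2] = [F, F]
r6 m[L→φ4] = [F, F]
r6 m[L→φ9] = [F, F]
r6 m[L→φ10] = [F, F]
r6 m[G→φ5] = [T, T]
r6 m[S→φ4] = [F, F]
r6 m[S→φ5] = [F, F]
r6 m[S→φ6] = [F, F]
r6 m[S→φ7] = [F, F]

message @ round 6 = [F, F]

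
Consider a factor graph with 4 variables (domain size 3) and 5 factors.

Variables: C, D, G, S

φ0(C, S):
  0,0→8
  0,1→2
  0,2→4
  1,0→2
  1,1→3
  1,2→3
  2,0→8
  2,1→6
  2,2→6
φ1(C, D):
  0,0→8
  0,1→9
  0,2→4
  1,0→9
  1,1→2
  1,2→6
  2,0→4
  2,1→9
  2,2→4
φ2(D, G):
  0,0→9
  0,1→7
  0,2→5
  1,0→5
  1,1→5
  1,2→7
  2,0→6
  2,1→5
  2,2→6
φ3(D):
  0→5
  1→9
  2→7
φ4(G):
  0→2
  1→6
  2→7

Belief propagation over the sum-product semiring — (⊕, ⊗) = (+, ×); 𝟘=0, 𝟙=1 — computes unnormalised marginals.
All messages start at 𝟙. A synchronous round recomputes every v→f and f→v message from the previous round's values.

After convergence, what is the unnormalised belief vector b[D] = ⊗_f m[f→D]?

init: all messages = 𝟙 over 3 values
r1 m[φ0→C] = [14, 8, 20]
r1 m[φ0→S] = [18, 11, 13]
r1 m[φ1→C] = [21, 17, 17]
r1 m[φ1→D] = [21, 20, 14]
r1 m[φ2→D] = [21, 17, 17]
r1 m[φ2→G] = [20, 17, 18]
r1 m[φ3→D] = [5, 9, 7]
r1 m[φ4→G] = [2, 6, 7]
r1 m[C→φ0] = [1, 1, 1]
r1 m[C→φ1] = [1, 1, 1]
r1 m[D→φ1] = [1, 1, 1]
r1 m[D→φ2] = [1, 1, 1]
r1 m[D→φ3] = [1, 1, 1]
r1 m[G→φ2] = [1, 1, 1]
r1 m[G→φ4] = [1, 1, 1]
r1 m[S→φ0] = [1, 1, 1]
r2 m[φ0→C] = [14, 8, 20]
r2 m[φ0→S] = [18, 11, 13]
r2 m[φ1→C] = [21, 17, 17]
r2 m[φ1→D] = [21, 20, 14]
r2 m[φ2→D] = [21, 17, 17]
r2 m[φ2→G] = [20, 17, 18]
r2 m[φ3→D] = [5, 9, 7]
r2 m[φ4→G] = [2, 6, 7]
r2 m[C→φ0] = [21, 17, 17]
r2 m[C→φ1] = [14, 8, 20]
r2 m[D→φ1] = [105, 153, 119]
r2 m[D→φ2] = [105, 180, 98]
r2 m[D→φ3] = [441, 340, 238]
r2 m[G→φ2] = [2, 6, 7]
r2 m[G→φ4] = [20, 17, 18]
r2 m[S→φ0] = [1, 1, 1]
r3 m[φ0→C] = [14, 8, 20]
r3 m[φ0→S] = [338, 195, 237]
r3 m[φ1→C] = [2693, 1965, 2273]
r3 m[φ1→D] = [264, 322, 184]
r3 m[φ2→D] = [95, 89, 84]
r3 m[φ2→G] = [2433, 2125, 2373]
r3 m[φ3→D] = [5, 9, 7]
r3 m[φ4→G] = [2, 6, 7]
r3 m[C→φ0] = [21, 17, 17]
r3 m[C→φ1] = [14, 8, 20]
r3 m[D→φ1] = [105, 153, 119]
r3 m[D→φ2] = [105, 180, 98]
r3 m[D→φ3] = [441, 340, 238]
r3 m[G→φ2] = [2, 6, 7]
r3 m[G→φ4] = [20, 17, 18]
r3 m[S→φ0] = [1, 1, 1]
r4 m[φ0→C] = [14, 8, 20]
r4 m[φ0→S] = [338, 195, 237]
r4 m[φ1→C] = [2693, 1965, 2273]
r4 m[φ1→D] = [264, 322, 184]
r4 m[φ2→D] = [95, 89, 84]
r4 m[φ2→G] = [2433, 2125, 2373]
r4 m[φ3→D] = [5, 9, 7]
r4 m[φ4→G] = [2, 6, 7]
r4 m[C→φ0] = [2693, 1965, 2273]
r4 m[C→φ1] = [14, 8, 20]
r4 m[D→φ1] = [475, 801, 588]
r4 m[D→φ2] = [1320, 2898, 1288]
r4 m[D→φ3] = [25080, 28658, 15456]
r4 m[G→φ2] = [2, 6, 7]
r4 m[G→φ4] = [2433, 2125, 2373]
r4 m[S→φ0] = [1, 1, 1]
r5 m[φ0→C] = [14, 8, 20]
r5 m[φ0→S] = [43658, 24919, 30305]
r5 m[φ1→C] = [13361, 9405, 11461]
r5 m[φ1→D] = [264, 322, 184]
r5 m[φ2→D] = [95, 89, 84]
r5 m[φ2→G] = [34098, 30170, 34614]
r5 m[φ3→D] = [5, 9, 7]
r5 m[φ4→G] = [2, 6, 7]
r5 m[C→φ0] = [2693, 1965, 2273]
r5 m[C→φ1] = [14, 8, 20]
r5 m[D→φ1] = [475, 801, 588]
r5 m[D→φ2] = [1320, 2898, 1288]
r5 m[D→φ3] = [25080, 28658, 15456]
r5 m[G→φ2] = [2, 6, 7]
r5 m[G→φ4] = [2433, 2125, 2373]
r5 m[S→φ0] = [1, 1, 1]
r6 m[φ0→C] = [14, 8, 20]
r6 m[φ0→S] = [43658, 24919, 30305]
r6 m[φ1→C] = [13361, 9405, 11461]
r6 m[φ1→D] = [264, 322, 184]
r6 m[φ2→D] = [95, 89, 84]
r6 m[φ2→G] = [34098, 30170, 34614]
r6 m[φ3→D] = [5, 9, 7]
r6 m[φ4→G] = [2, 6, 7]
r6 m[C→φ0] = [13361, 9405, 11461]
r6 m[C→φ1] = [14, 8, 20]
r6 m[D→φ1] = [475, 801, 588]
r6 m[D→φ2] = [1320, 2898, 1288]
r6 m[D→φ3] = [25080, 28658, 15456]
r6 m[G→φ2] = [2, 6, 7]
r6 m[G→φ4] = [34098, 30170, 34614]
r6 m[S→φ0] = [1, 1, 1]
r7 m[φ0→C] = [14, 8, 20]
r7 m[φ0→S] = [217386, 123703, 150425]
r7 m[φ1→C] = [13361, 9405, 11461]
r7 m[φ1→D] = [264, 322, 184]
r7 m[φ2→D] = [95, 89, 84]
r7 m[φ2→G] = [34098, 30170, 34614]
r7 m[φ3→D] = [5, 9, 7]
r7 m[φ4→G] = [2, 6, 7]
r7 m[C→φ0] = [13361, 9405, 11461]
r7 m[C→φ1] = [14, 8, 20]
r7 m[D→φ1] = [475, 801, 588]
r7 m[D→φ2] = [1320, 2898, 1288]
r7 m[D→φ3] = [25080, 28658, 15456]
r7 m[G→φ2] = [2, 6, 7]
r7 m[G→φ4] = [34098, 30170, 34614]
r7 m[S→φ0] = [1, 1, 1]
r8 m[φ0→C] = [14, 8, 20]
r8 m[φ0→S] = [217386, 123703, 150425]
r8 m[φ1→C] = [13361, 9405, 11461]
r8 m[φ1→D] = [264, 322, 184]
r8 m[φ2→D] = [95, 89, 84]
r8 m[φ2→G] = [34098, 30170, 34614]
r8 m[φ3→D] = [5, 9, 7]
r8 m[φ4→G] = [2, 6, 7]
r8 m[C→φ0] = [13361, 9405, 11461]
r8 m[C→φ1] = [14, 8, 20]
r8 m[D→φ1] = [475, 801, 588]
r8 m[D→φ2] = [1320, 2898, 1288]
r8 m[D→φ3] = [25080, 28658, 15456]
r8 m[G→φ2] = [2, 6, 7]
r8 m[G→φ4] = [34098, 30170, 34614]
r8 m[S→φ0] = [1, 1, 1]
fixed point reached at round 8
b[D] = ⊗ incoming = [125400, 257922, 108192]

b[D] = [125400, 257922, 108192]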